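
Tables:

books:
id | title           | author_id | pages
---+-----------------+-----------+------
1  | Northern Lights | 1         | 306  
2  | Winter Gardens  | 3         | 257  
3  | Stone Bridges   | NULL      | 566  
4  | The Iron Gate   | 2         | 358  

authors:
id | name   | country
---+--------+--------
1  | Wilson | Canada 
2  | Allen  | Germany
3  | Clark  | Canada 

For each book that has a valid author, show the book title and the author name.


INNER JOIN keeps only books rows whose author_id matches an id in authors. Walk through each book:
  - book 1 (Northern Lights): author_id=1 -> matches Wilson
  - book 2 (Winter Gardens): author_id=3 -> matches Clark
  - book 3 (Stone Bridges): author_id=NULL, no match -> dropped
  - book 4 (The Iron Gate): author_id=2 -> matches Allen
So 1 of 4 rows is dropped.

SQL:
SELECT a.title, b.name AS author
FROM books a
INNER JOIN authors b ON a.author_id = b.id

Result:
title           | author
----------------+-------
Northern Lights | Wilson
Winter Gardens  | Clark 
The Iron Gate   | Allen 


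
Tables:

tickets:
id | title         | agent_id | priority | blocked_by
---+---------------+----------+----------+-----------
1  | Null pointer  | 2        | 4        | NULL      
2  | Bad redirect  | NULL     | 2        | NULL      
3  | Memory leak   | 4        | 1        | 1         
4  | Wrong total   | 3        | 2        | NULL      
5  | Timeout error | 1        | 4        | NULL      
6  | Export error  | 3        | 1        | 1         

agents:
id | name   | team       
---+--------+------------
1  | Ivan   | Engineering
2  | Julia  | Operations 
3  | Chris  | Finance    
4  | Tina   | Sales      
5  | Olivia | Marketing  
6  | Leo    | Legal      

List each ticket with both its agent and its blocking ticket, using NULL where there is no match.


Two LEFT JOINs from the same base table tickets: one to agents via agent_id, one to tickets itself via blocked_by. Both are LEFT so every ticket is preserved.
Match against agents:
  - ticket 1 (Null pointer): agent_id=2 -> matches Julia
  - ticket 2 (Bad redirect): agent_id=NULL, no match -> kept with NULL
  - ticket 3 (Memory leak): agent_id=4 -> matches Tina
  - ticket 4 (Wrong total): agent_id=3 -> matches Chris
  - ticket 5 (Timeout error): agent_id=1 -> matches Ivan
  - ticket 6 (Export error): agent_id=3 -> matches Chris
Match against tickets (self):
  - ticket 1 (Null pointer): blocked_by=NULL -> NULL
  - ticket 2 (Bad redirect): blocked_by=NULL -> NULL
  - ticket 3 (Memory leak): blocked_by=1 -> Null pointer
  - ticket 4 (Wrong total): blocked_by=NULL -> NULL
  - ticket 5 (Timeout error): blocked_by=NULL -> NULL
  - ticket 6 (Export error): blocked_by=1 -> Null pointer

SQL:
SELECT a.title, b.name AS agent, c.title AS blocked_by
FROM tickets a
LEFT JOIN agents b ON a.agent_id = b.id
LEFT JOIN tickets c ON a.blocked_by = c.id

Result:
title         | agent | blocked_by  
--------------+-------+-------------
Null pointer  | Julia | NULL        
Bad redirect  | NULL  | NULL        
Memory leak   | Tina  | Null pointer
Wrong total   | Chris | NULL        
Timeout error | Ivan  | NULL        
Export error  | Chris | Null pointer


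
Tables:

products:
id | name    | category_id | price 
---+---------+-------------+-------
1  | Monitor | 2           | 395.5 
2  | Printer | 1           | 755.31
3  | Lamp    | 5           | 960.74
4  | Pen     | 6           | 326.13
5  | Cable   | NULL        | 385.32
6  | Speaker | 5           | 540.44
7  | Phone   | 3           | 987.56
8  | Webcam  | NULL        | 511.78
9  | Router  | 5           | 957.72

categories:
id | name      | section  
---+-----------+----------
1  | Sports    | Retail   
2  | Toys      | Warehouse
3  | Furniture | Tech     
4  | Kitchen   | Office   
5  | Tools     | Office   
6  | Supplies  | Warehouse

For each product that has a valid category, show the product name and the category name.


INNER JOIN keeps only products rows whose category_id matches an id in categories. Walk through each product:
  - product 1 (Monitor): category_id=2 -> matches Toys
  - product 2 (Printer): category_id=1 -> matches Sports
  - product 3 (Lamp): category_id=5 -> matches Tools
  - product 4 (Pen): category_id=6 -> matches Supplies
  - product 5 (Cable): category_id=NULL, no match -> dropped
  - product 6 (Speaker): category_id=5 -> matches Tools
  - product 7 (Phone): category_id=3 -> matches Furniture
  - product 8 (Webcam): category_id=NULL, no match -> dropped
  - product 9 (Router): category_id=5 -> matches Tools
So 2 of 9 rows are dropped.

SQL:
SELECT a.name, b.name AS category
FROM products a
INNER JOIN categories b ON a.category_id = b.id

Result:
name    | category 
--------+----------
Monitor | Toys     
Printer | Sports   
Lamp    | Tools    
Pen     | Supplies 
Speaker | Tools    
Phone   | Furniture
Router  | Tools    


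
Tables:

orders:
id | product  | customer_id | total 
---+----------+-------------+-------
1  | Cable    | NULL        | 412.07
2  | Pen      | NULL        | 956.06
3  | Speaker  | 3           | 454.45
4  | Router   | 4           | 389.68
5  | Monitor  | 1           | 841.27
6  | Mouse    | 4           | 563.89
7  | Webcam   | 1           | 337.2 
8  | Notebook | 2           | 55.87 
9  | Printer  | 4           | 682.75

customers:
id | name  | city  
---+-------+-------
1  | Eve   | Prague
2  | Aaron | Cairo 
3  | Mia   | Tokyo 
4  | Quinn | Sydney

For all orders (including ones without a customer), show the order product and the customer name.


LEFT JOIN keeps every row from orders (the left table); where customer_id has no match in customers, the customer columns become NULL. Walk through each order:
  - order 1 (Cable): customer_id=NULL, no match -> kept with NULL
  - order 2 (Pen): customer_id=NULL, no match -> kept with NULL
  - order 3 (Speaker): customer_id=3 -> matches Mia
  - order 4 (Router): customer_id=4 -> matches Quinn
  - order 5 (Monitor): customer_id=1 -> matches Eve
  - order 6 (Mouse): customer_id=4 -> matches Quinn
  - order 7 (Webcam): customer_id=1 -> matches Eve
  - order 8 (Notebook): customer_id=2 -> matches Aaron
  - order 9 (Printer): customer_id=4 -> matches Quinn
All 9 rows appear; 2 have NULL customer.

SQL:
SELECT a.product, b.name AS customer
FROM orders a
LEFT JOIN customers b ON a.customer_id = b.id

Result:
product  | customer
---------+---------
Cable    | NULL    
Pen      | NULL    
Speaker  | Mia     
Router   | Quinn   
Monitor  | Eve     
Mouse    | Quinn   
Webcam   | Eve     
Notebook | Aaron   
Printer  | Quinn   


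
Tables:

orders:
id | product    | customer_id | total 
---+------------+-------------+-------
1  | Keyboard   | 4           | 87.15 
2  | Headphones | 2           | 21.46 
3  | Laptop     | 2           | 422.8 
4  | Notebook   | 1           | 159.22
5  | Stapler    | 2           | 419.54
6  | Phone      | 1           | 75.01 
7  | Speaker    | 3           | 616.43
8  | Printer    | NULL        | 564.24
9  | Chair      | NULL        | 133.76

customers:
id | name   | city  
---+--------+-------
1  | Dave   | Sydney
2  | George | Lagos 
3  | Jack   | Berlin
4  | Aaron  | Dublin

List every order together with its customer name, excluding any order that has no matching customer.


INNER JOIN keeps only orders rows whose customer_id matches an id in customers. Walk through each order:
  - order 1 (Keyboard): customer_id=4 -> matches Aaron
  - order 2 (Headphones): customer_id=2 -> matches George
  - order 3 (Laptop): customer_id=2 -> matches George
  - order 4 (Notebook): customer_id=1 -> matches Dave
  - order 5 (Stapler): customer_id=2 -> matches George
  - order 6 (Phone): customer_id=1 -> matches Dave
  - order 7 (Speaker): customer_id=3 -> matches Jack
  - order 8 (Printer): customer_id=NULL, no match -> dropped
  - order 9 (Chair): customer_id=NULL, no match -> dropped
So 2 of 9 rows are dropped.

SQL:
SELECT a.product, b.name AS customer
FROM orders a
INNER JOIN customers b ON a.customer_id = b.id

Result:
product    | customer
-----------+---------
Keyboard   | Aaron   
Headphones | George  
Laptop     | George  
Notebook   | Dave    
Stapler    | George  
Phone      | Dave    
Speaker    | Jack    


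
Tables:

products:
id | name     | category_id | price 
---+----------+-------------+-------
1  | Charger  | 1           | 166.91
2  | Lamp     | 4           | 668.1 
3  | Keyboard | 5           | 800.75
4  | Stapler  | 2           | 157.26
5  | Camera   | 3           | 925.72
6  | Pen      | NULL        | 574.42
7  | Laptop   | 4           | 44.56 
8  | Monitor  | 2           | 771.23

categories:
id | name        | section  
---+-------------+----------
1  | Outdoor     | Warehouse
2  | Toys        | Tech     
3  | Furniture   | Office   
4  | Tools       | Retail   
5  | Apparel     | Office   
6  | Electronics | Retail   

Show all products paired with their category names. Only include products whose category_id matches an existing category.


INNER JOIN keeps only products rows whose category_id matches an id in categories. Walk through each product:
  - product 1 (Charger): category_id=1 -> matches Outdoor
  - product 2 (Lamp): category_id=4 -> matches Tools
  - product 3 (Keyboard): category_id=5 -> matches Apparel
  - product 4 (Stapler): category_id=2 -> matches Toys
  - product 5 (Camera): category_id=3 -> matches Furniture
  - product 6 (Pen): category_id=NULL, no match -> dropped
  - product 7 (Laptop): category_id=4 -> matches Tools
  - product 8 (Monitor): category_id=2 -> matches Toys
So 1 of 8 rows is dropped.

SQL:
SELECT a.name, b.name AS category
FROM products a
INNER JOIN categories b ON a.category_id = b.id

Result:
name     | category 
---------+----------
Charger  | Outdoor  
Lamp     | Tools    
Keyboard | Apparel  
Stapler  | Toys     
Camera   | Furniture
Laptop   | Tools    
Monitor  | Toys     


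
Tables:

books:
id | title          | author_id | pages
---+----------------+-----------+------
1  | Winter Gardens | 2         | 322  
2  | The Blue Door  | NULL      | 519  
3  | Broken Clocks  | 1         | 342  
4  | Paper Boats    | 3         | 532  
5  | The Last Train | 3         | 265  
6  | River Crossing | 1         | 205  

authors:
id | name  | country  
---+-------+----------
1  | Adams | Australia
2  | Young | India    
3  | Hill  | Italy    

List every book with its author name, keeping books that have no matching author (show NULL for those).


LEFT JOIN keeps every row from books (the left table); where author_id has no match in authors, the author columns become NULL. Walk through each book:
  - book 1 (Winter Gardens): author_id=2 -> matches Young
  - book 2 (The Blue Door): author_id=NULL, no match -> kept with NULL
  - book 3 (Broken Clocks): author_id=1 -> matches Adams
  - book 4 (Paper Boats): author_id=3 -> matches Hill
  - book 5 (The Last Train): author_id=3 -> matches Hill
  - book 6 (River Crossing): author_id=1 -> matches Adams
All 6 rows appear; 1 has NULL author.

SQL:
SELECT a.title, b.name AS author
FROM books a
LEFT JOIN authors b ON a.author_id = b.id

Result:
title          | author
---------------+-------
Winter Gardens | Young 
The Blue Door  | NULL  
Broken Clocks  | Adams 
Paper Boats    | Hill  
The Last Train | Hill  
River Crossing | Adams 


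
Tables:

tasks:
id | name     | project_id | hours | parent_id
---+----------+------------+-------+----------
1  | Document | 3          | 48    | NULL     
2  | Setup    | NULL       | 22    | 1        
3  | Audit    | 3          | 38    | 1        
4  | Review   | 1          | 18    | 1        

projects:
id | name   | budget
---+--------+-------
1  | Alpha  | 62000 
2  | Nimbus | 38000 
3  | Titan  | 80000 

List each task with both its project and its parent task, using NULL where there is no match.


Two LEFT JOINs from the same base table tasks: one to projects via project_id, one to tasks itself via parent_id. Both are LEFT so every task is preserved.
Match against projects:
  - task 1 (Document): project_id=3 -> matches Titan
  - task 2 (Setup): project_id=NULL, no match -> kept with NULL
  - task 3 (Audit): project_id=3 -> matches Titan
  - task 4 (Review): project_id=1 -> matches Alpha
Match against tasks (self):
  - task 1 (Document): parent_id=NULL -> NULL
  - task 2 (Setup): parent_id=1 -> Document
  - task 3 (Audit): parent_id=1 -> Document
  - task 4 (Review): parent_id=1 -> Document

SQL:
SELECT a.name, b.name AS project, c.name AS parent
FROM tasks a
LEFT JOIN projects b ON a.project_id = b.id
LEFT JOIN tasks c ON a.parent_id = c.id

Result:
name     | project | parent  
---------+---------+---------
Document | Titan   | NULL    
Setup    | NULL    | Document
Audit    | Titan   | Document
Review   | Alpha   | Document


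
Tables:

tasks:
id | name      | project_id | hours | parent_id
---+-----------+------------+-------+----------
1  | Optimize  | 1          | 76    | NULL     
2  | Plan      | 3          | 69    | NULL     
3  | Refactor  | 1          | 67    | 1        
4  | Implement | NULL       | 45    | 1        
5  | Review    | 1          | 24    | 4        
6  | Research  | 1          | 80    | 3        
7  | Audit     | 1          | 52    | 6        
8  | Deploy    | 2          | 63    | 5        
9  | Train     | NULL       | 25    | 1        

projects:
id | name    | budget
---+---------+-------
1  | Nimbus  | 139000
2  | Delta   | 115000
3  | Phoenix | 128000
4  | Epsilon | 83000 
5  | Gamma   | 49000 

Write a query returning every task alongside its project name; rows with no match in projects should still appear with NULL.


LEFT JOIN keeps every row from tasks (the left table); where project_id has no match in projects, the project columns become NULL. Walk through each task:
  - task 1 (Optimize): project_id=1 -> matches Nimbus
  - task 2 (Plan): project_id=3 -> matches Phoenix
  - task 3 (Refactor): project_id=1 -> matches Nimbus
  - task 4 (Implement): project_id=NULL, no match -> kept with NULL
  - task 5 (Review): project_id=1 -> matches Nimbus
  - task 6 (Research): project_id=1 -> matches Nimbus
  - task 7 (Audit): project_id=1 -> matches Nimbus
  - task 8 (Deploy): project_id=2 -> matches Delta
  - task 9 (Train): project_id=NULL, no match -> kept with NULL
All 9 rows appear; 2 have NULL project.

SQL:
SELECT a.name, b.name AS project
FROM tasks a
LEFT JOIN projects b ON a.project_id = b.id

Result:
name      | project
----------+--------
Optimize  | Nimbus 
Plan      | Phoenix
Refactor  | Nimbus 
Implement | NULL   
Review    | Nimbus 
Research  | Nimbus 
Audit     | Nimbus 
Deploy    | Delta  
Train     | NULL   


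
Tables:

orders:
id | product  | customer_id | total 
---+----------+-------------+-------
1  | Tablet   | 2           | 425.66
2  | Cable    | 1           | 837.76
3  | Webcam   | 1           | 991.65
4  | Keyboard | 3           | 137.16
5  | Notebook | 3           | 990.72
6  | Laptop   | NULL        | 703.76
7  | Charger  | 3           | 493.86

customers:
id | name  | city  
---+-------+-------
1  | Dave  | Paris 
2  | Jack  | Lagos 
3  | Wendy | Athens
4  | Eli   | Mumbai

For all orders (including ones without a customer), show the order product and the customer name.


LEFT JOIN keeps every row from orders (the left table); where customer_id has no match in customers, the customer columns become NULL. Walk through each order:
  - order 1 (Tablet): customer_id=2 -> matches Jack
  - order 2 (Cable): customer_id=1 -> matches Dave
  - order 3 (Webcam): customer_id=1 -> matches Dave
  - order 4 (Keyboard): customer_id=3 -> matches Wendy
  - order 5 (Notebook): customer_id=3 -> matches Wendy
  - order 6 (Laptop): customer_id=NULL, no match -> kept with NULL
  - order 7 (Charger): customer_id=3 -> matches Wendy
All 7 rows appear; 1 has NULL customer.

SQL:
SELECT a.product, b.name AS customer
FROM orders a
LEFT JOIN customers b ON a.customer_id = b.id

Result:
product  | customer
---------+---------
Tablet   | Jack    
Cable    | Dave    
Webcam   | Dave    
Keyboard | Wendy   
Notebook | Wendy   
Laptop   | NULL    
Charger  | Wendy   


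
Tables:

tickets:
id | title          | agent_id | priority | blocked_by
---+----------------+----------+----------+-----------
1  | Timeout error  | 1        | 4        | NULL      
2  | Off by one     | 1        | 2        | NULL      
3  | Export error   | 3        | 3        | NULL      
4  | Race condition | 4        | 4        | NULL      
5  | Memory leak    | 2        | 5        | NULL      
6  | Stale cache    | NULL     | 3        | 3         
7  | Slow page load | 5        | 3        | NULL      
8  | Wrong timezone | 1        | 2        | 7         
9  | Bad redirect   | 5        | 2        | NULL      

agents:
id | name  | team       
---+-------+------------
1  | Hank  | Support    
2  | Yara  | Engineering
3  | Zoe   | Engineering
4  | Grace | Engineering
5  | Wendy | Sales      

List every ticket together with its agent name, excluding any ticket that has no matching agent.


INNER JOIN keeps only tickets rows whose agent_id matches an id in agents. Walk through each ticket:
  - ticket 1 (Timeout error): agent_id=1 -> matches Hank
  - ticket 2 (Off by one): agent_id=1 -> matches Hank
  - ticket 3 (Export error): agent_id=3 -> matches Zoe
  - ticket 4 (Race condition): agent_id=4 -> matches Grace
  - ticket 5 (Memory leak): agent_id=2 -> matches Yara
  - ticket 6 (Stale cache): agent_id=NULL, no match -> dropped
  - ticket 7 (Slow page load): agent_id=5 -> matches Wendy
  - ticket 8 (Wrong timezone): agent_id=1 -> matches Hank
  - ticket 9 (Bad redirect): agent_id=5 -> matches Wendy
So 1 of 9 rows is dropped.

SQL:
SELECT a.title, b.name AS agent
FROM tickets a
INNER JOIN agents b ON a.agent_id = b.id

Result:
title          | agent
---------------+------
Timeout error  | Hank 
Off by one     | Hank 
Export error   | Zoe  
Race condition | Grace
Memory leak    | Yara 
Slow page load | Wendy
Wrong timezone | Hank 
Bad redirect   | Wendy


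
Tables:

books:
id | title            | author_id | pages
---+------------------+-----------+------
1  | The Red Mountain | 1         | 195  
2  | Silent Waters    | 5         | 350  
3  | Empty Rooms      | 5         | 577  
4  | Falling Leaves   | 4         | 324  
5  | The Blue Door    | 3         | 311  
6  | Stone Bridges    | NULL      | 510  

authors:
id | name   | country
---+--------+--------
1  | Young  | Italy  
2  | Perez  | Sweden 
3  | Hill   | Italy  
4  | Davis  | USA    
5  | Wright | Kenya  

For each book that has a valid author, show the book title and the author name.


INNER JOIN keeps only books rows whose author_id matches an id in authors. Walk through each book:
  - book 1 (The Red Mountain): author_id=1 -> matches Young
  - book 2 (Silent Waters): author_id=5 -> matches Wright
  - book 3 (Empty Rooms): author_id=5 -> matches Wright
  - book 4 (Falling Leaves): author_id=4 -> matches Davis
  - book 5 (The Blue Door): author_id=3 -> matches Hill
  - book 6 (Stone Bridges): author_id=NULL, no match -> dropped
So 1 of 6 rows is dropped.

SQL:
SELECT a.title, b.name AS author
FROM books a
INNER JOIN authors b ON a.author_id = b.id

Result:
title            | author
-----------------+-------
The Red Mountain | Young 
Silent Waters    | Wright
Empty Rooms      | Wright
Falling Leaves   | Davis 
The Blue Door    | Hill  


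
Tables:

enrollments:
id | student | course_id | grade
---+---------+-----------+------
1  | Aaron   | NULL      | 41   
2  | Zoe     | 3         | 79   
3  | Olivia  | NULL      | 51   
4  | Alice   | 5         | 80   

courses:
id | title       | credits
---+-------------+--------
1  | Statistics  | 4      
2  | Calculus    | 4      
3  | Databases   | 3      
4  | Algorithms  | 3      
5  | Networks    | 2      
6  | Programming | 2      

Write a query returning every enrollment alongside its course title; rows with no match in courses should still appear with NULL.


LEFT JOIN keeps every row from enrollments (the left table); where course_id has no match in courses, the course columns become NULL. Walk through each enrollment:
  - enrollment 1 (Aaron): course_id=NULL, no match -> kept with NULL
  - enrollment 2 (Zoe): course_id=3 -> matches Databases
  - enrollment 3 (Olivia): course_id=NULL, no match -> kept with NULL
  - enrollment 4 (Alice): course_id=5 -> matches Networks
All 4 rows appear; 2 have NULL course.

SQL:
SELECT a.student, b.title AS course
FROM enrollments a
LEFT JOIN courses b ON a.course_id = b.id

Result:
student | course   
--------+----------
Aaron   | NULL     
Zoe     | Databases
Olivia  | NULL     
Alice   | Networks 


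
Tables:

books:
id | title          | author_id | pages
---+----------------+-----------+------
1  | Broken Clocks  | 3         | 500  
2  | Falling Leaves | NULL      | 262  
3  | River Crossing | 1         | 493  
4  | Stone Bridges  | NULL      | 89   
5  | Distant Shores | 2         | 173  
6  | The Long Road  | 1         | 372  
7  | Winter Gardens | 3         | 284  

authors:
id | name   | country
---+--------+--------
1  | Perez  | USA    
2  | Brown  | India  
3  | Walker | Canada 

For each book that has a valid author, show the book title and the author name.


INNER JOIN keeps only books rows whose author_id matches an id in authors. Walk through each book:
  - book 1 (Broken Clocks): author_id=3 -> matches Walker
  - book 2 (Falling Leaves): author_id=NULL, no match -> dropped
  - book 3 (River Crossing): author_id=1 -> matches Perez
  - book 4 (Stone Bridges): author_id=NULL, no match -> dropped
  - book 5 (Distant Shores): author_id=2 -> matches Brown
  - book 6 (The Long Road): author_id=1 -> matches Perez
  - book 7 (Winter Gardens): author_id=3 -> matches Walker
So 2 of 7 rows are dropped.

SQL:
SELECT a.title, b.name AS author
FROM books a
INNER JOIN authors b ON a.author_id = b.id

Result:
title          | author
---------------+-------
Broken Clocks  | Walker
River Crossing | Perez 
Distant Shores | Brown 
The Long Road  | Perez 
Winter Gardens | Walker


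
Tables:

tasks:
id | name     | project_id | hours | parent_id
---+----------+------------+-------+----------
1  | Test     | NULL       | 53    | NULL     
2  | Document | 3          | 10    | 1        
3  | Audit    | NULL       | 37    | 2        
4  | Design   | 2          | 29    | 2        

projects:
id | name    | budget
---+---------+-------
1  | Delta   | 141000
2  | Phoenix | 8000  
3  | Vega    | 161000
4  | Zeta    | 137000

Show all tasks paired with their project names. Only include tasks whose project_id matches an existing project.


INNER JOIN keeps only tasks rows whose project_id matches an id in projects. Walk through each task:
  - task 1 (Test): project_id=NULL, no match -> dropped
  - task 2 (Document): project_id=3 -> matches Vega
  - task 3 (Audit): project_id=NULL, no match -> dropped
  - task 4 (Design): project_id=2 -> matches Phoenix
So 2 of 4 rows are dropped.

SQL:
SELECT a.name, b.name AS project
FROM tasks a
INNER JOIN projects b ON a.project_id = b.id

Result:
name     | project
---------+--------
Document | Vega   
Design   | Phoenix


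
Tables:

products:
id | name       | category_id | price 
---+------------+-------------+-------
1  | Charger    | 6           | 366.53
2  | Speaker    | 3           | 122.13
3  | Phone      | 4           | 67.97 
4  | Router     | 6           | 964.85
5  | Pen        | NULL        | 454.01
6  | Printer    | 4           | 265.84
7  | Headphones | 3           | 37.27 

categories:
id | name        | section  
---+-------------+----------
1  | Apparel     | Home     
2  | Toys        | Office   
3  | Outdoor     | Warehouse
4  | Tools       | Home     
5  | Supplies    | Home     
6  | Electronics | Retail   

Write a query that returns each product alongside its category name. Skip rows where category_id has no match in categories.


INNER JOIN keeps only products rows whose category_id matches an id in categories. Walk through each product:
  - product 1 (Charger): category_id=6 -> matches Electronics
  - product 2 (Speaker): category_id=3 -> matches Outdoor
  - product 3 (Phone): category_id=4 -> matches Tools
  - product 4 (Router): category_id=6 -> matches Electronics
  - product 5 (Pen): category_id=NULL, no match -> dropped
  - product 6 (Printer): category_id=4 -> matches Tools
  - product 7 (Headphones): category_id=3 -> matches Outdoor
So 1 of 7 rows is dropped.

SQL:
SELECT a.name, b.name AS category
FROM products a
INNER JOIN categories b ON a.category_id = b.id

Result:
name       | category   
-----------+------------
Charger    | Electronics
Speaker    | Outdoor    
Phone      | Tools      
Router     | Electronics
Printer    | Tools      
Headphones | Outdoor    


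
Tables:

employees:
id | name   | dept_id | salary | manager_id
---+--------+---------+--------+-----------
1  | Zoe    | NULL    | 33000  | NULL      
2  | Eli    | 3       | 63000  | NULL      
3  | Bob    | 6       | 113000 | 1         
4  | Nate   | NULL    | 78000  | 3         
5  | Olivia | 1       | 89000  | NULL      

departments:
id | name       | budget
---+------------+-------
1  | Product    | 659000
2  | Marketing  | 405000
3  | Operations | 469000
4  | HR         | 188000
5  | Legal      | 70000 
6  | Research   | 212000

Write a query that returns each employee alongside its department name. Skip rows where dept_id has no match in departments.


INNER JOIN keeps only employees rows whose dept_id matches an id in departments. Walk through each employee:
  - employee 1 (Zoe): dept_id=NULL, no match -> dropped
  - employee 2 (Eli): dept_id=3 -> matches Operations
  - employee 3 (Bob): dept_id=6 -> matches Research
  - employee 4 (Nate): dept_id=NULL, no match -> dropped
  - employee 5 (Olivia): dept_id=1 -> matches Product
So 2 of 5 rows are dropped.

SQL:
SELECT a.name, b.name AS department
FROM employees a
INNER JOIN departments b ON a.dept_id = b.id

Result:
name   | department
-------+-----------
Eli    | Operations
Bob    | Research  
Olivia | Product   


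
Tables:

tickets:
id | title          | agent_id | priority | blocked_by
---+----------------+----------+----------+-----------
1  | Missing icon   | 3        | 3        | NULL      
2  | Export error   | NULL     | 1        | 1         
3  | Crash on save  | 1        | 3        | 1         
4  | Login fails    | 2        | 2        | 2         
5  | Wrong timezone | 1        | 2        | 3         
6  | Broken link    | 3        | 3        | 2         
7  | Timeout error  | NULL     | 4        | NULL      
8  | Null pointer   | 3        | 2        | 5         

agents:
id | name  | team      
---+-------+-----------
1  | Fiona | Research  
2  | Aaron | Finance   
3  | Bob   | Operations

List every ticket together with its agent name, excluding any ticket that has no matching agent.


INNER JOIN keeps only tickets rows whose agent_id matches an id in agents. Walk through each ticket:
  - ticket 1 (Missing icon): agent_id=3 -> matches Bob
  - ticket 2 (Export error): agent_id=NULL, no match -> dropped
  - ticket 3 (Crash on save): agent_id=1 -> matches Fiona
  - ticket 4 (Login fails): agent_id=2 -> matches Aaron
  - ticket 5 (Wrong timezone): agent_id=1 -> matches Fiona
  - ticket 6 (Broken link): agent_id=3 -> matches Bob
  - ticket 7 (Timeout error): agent_id=NULL, no match -> dropped
  - ticket 8 (Null pointer): agent_id=3 -> matches Bob
So 2 of 8 rows are dropped.

SQL:
SELECT a.title, b.name AS agent
FROM tickets a
INNER JOIN agents b ON a.agent_id = b.id

Result:
title          | agent
---------------+------
Missing icon   | Bob  
Crash on save  | Fiona
Login fails    | Aaron
Wrong timezone | Fiona
Broken link    | Bob  
Null pointer   | Bob  


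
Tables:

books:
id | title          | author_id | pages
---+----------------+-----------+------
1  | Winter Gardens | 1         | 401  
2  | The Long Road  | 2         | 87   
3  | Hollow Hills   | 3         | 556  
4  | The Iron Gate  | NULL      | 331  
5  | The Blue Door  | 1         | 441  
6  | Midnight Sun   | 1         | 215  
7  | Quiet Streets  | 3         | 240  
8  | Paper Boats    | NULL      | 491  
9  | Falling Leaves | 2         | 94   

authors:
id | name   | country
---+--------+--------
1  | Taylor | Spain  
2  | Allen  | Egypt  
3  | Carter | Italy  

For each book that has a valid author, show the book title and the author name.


INNER JOIN keeps only books rows whose author_id matches an id in authors. Walk through each book:
  - book 1 (Winter Gardens): author_id=1 -> matches Taylor
  - book 2 (The Long Road): author_id=2 -> matches Allen
  - book 3 (Hollow Hills): author_id=3 -> matches Carter
  - book 4 (The Iron Gate): author_id=NULL, no match -> dropped
  - book 5 (The Blue Door): author_id=1 -> matches Taylor
  - book 6 (Midnight Sun): author_id=1 -> matches Taylor
  - book 7 (Quiet Streets): author_id=3 -> matches Carter
  - book 8 (Paper Boats): author_id=NULL, no match -> dropped
  - book 9 (Falling Leaves): author_id=2 -> matches Allen
So 2 of 9 rows are dropped.

SQL:
SELECT a.title, b.name AS author
FROM books a
INNER JOIN authors b ON a.author_id = b.id

Result:
title          | author
---------------+-------
Winter Gardens | Taylor
The Long Road  | Allen 
Hollow Hills   | Carter
The Blue Door  | Taylor
Midnight Sun   | Taylor
Quiet Streets  | Carter
Falling Leaves | Allen 


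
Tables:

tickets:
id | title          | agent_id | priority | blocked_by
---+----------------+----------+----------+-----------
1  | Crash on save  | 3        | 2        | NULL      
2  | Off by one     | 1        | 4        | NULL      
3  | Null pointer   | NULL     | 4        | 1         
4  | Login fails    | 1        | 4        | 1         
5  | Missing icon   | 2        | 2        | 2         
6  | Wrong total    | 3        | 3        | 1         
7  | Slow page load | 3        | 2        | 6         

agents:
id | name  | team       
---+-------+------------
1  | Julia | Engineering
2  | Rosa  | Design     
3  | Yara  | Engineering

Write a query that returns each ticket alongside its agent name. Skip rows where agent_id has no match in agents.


INNER JOIN keeps only tickets rows whose agent_id matches an id in agents. Walk through each ticket:
  - ticket 1 (Crash on save): agent_id=3 -> matches Yara
  - ticket 2 (Off by one): agent_id=1 -> matches Julia
  - ticket 3 (Null pointer): agent_id=NULL, no match -> dropped
  - ticket 4 (Login fails): agent_id=1 -> matches Julia
  - ticket 5 (Missing icon): agent_id=2 -> matches Rosa
  - ticket 6 (Wrong total): agent_id=3 -> matches Yara
  - ticket 7 (Slow page load): agent_id=3 -> matches Yara
So 1 of 7 rows is dropped.

SQL:
SELECT a.title, b.name AS agent
FROM tickets a
INNER JOIN agents b ON a.agent_id = b.id

Result:
title          | agent
---------------+------
Crash on save  | Yara 
Off by one     | Julia
Login fails    | Julia
Missing icon   | Rosa 
Wrong total    | Yara 
Slow page load | Yara 


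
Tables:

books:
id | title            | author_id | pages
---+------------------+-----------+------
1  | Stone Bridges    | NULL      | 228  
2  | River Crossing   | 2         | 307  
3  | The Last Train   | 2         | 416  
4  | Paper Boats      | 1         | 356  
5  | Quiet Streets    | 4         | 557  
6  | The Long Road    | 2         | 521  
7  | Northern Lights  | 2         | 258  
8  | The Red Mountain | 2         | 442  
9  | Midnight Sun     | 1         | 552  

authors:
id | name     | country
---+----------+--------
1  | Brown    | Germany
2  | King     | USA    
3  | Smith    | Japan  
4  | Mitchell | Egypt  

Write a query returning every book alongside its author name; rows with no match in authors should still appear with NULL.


LEFT JOIN keeps every row from books (the left table); where author_id has no match in authors, the author columns become NULL. Walk through each book:
  - book 1 (Stone Bridges): author_id=NULL, no match -> kept with NULL
  - book 2 (River Crossing): author_id=2 -> matches King
  - book 3 (The Last Train): author_id=2 -> matches King
  - book 4 (Paper Boats): author_id=1 -> matches Brown
  - book 5 (Quiet Streets): author_id=4 -> matches Mitchell
  - book 6 (The Long Road): author_id=2 -> matches King
  - book 7 (Northern Lights): author_id=2 -> matches King
  - book 8 (The Red Mountain): author_id=2 -> matches King
  - book 9 (Midnight Sun): author_id=1 -> matches Brown
All 9 rows appear; 1 has NULL author.

SQL:
SELECT a.title, b.name AS author
FROM books a
LEFT JOIN authors b ON a.author_id = b.id

Result:
title            | author  
-----------------+---------
Stone Bridges    | NULL    
River Crossing   | King    
The Last Train   | King    
Paper Boats      | Brown   
Quiet Streets    | Mitchell
The Long Road    | King    
Northern Lights  | King    
The Red Mountain | King    
Midnight Sun     | Brown   


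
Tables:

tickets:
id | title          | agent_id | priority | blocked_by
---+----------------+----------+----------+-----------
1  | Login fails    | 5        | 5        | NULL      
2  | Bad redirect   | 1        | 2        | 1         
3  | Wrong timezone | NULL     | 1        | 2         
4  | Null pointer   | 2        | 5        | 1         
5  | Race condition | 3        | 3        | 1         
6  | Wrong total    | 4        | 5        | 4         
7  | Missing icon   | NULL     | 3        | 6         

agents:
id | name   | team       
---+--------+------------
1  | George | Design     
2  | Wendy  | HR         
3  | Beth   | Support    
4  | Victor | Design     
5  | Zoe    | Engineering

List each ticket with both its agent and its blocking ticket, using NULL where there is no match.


Two LEFT JOINs from the same base table tickets: one to agents via agent_id, one to tickets itself via blocked_by. Both are LEFT so every ticket is preserved.
Match against agents:
  - ticket 1 (Login fails): agent_id=5 -> matches Zoe
  - ticket 2 (Bad redirect): agent_id=1 -> matches George
  - ticket 3 (Wrong timezone): agent_id=NULL, no match -> kept with NULL
  - ticket 4 (Null pointer): agent_id=2 -> matches Wendy
  - ticket 5 (Race condition): agent_id=3 -> matches Beth
  - ticket 6 (Wrong total): agent_id=4 -> matches Victor
  - ticket 7 (Missing icon): agent_id=NULL, no match -> kept with NULL
Match against tickets (self):
  - ticket 1 (Login fails): blocked_by=NULL -> NULL
  - ticket 2 (Bad redirect): blocked_by=1 -> Login fails
  - ticket 3 (Wrong timezone): blocked_by=2 -> Bad redirect
  - ticket 4 (Null pointer): blocked_by=1 -> Login fails
  - ticket 5 (Race condition): blocked_by=1 -> Login fails
  - ticket 6 (Wrong total): blocked_by=4 -> Null pointer
  - ticket 7 (Missing icon): blocked_by=6 -> Wrong total

SQL:
SELECT a.title, b.name AS agent, c.title AS blocked_by
FROM tickets a
LEFT JOIN agents b ON a.agent_id = b.id
LEFT JOIN tickets c ON a.blocked_by = c.id

Result:
title          | agent  | blocked_by  
---------------+--------+-------------
Login fails    | Zoe    | NULL        
Bad redirect   | George | Login fails 
Wrong timezone | NULL   | Bad redirect
Null pointer   | Wendy  | Login fails 
Race condition | Beth   | Login fails 
Wrong total    | Victor | Null pointer
Missing icon   | NULL   | Wrong total 


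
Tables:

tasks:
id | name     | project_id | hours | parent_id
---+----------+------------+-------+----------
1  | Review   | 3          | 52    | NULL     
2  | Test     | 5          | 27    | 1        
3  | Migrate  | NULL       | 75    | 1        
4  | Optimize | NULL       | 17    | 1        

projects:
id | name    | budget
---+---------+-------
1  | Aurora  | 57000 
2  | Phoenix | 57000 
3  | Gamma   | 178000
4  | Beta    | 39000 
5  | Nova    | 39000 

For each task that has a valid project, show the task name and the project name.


INNER JOIN keeps only tasks rows whose project_id matches an id in projects. Walk through each task:
  - task 1 (Review): project_id=3 -> matches Gamma
  - task 2 (Test): project_id=5 -> matches Nova
  - task 3 (Migrate): project_id=NULL, no match -> dropped
  - task 4 (Optimize): project_id=NULL, no match -> dropped
So 2 of 4 rows are dropped.

SQL:
SELECT a.name, b.name AS project
FROM tasks a
INNER JOIN projects b ON a.project_id = b.id

Result:
name   | project
-------+--------
Review | Gamma  
Test   | Nova   


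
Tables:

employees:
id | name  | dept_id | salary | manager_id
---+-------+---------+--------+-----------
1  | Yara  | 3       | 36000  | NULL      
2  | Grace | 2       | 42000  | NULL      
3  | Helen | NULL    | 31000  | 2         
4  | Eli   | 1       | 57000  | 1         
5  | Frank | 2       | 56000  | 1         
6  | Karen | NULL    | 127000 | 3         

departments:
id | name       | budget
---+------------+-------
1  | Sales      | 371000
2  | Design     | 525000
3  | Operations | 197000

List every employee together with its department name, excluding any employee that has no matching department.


INNER JOIN keeps only employees rows whose dept_id matches an id in departments. Walk through each employee:
  - employee 1 (Yara): dept_id=3 -> matches Operations
  - employee 2 (Grace): dept_id=2 -> matches Design
  - employee 3 (Helen): dept_id=NULL, no match -> dropped
  - employee 4 (Eli): dept_id=1 -> matches Sales
  - employee 5 (Frank): dept_id=2 -> matches Design
  - employee 6 (Karen): dept_id=NULL, no match -> dropped
So 2 of 6 rows are dropped.

SQL:
SELECT a.name, b.name AS department
FROM employees a
INNER JOIN departments b ON a.dept_id = b.id

Result:
name  | department
------+-----------
Yara  | Operations
Grace | Design    
Eli   | Sales     
Frank | Design    


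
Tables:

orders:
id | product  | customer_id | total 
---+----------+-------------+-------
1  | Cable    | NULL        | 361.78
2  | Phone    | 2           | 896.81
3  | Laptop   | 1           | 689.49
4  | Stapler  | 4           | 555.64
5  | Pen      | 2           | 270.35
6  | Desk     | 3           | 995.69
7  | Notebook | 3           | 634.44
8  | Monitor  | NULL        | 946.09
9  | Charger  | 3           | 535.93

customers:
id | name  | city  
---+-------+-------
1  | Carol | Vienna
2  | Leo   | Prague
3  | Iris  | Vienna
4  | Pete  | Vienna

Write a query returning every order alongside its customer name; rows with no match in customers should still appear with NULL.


LEFT JOIN keeps every row from orders (the left table); where customer_id has no match in customers, the customer columns become NULL. Walk through each order:
  - order 1 (Cable): customer_id=NULL, no match -> kept with NULL
  - order 2 (Phone): customer_id=2 -> matches Leo
  - order 3 (Laptop): customer_id=1 -> matches Carol
  - order 4 (Stapler): customer_id=4 -> matches Pete
  - order 5 (Pen): customer_id=2 -> matches Leo
  - order 6 (Desk): customer_id=3 -> matches Iris
  - order 7 (Notebook): customer_id=3 -> matches Iris
  - order 8 (Monitor): customer_id=NULL, no match -> kept with NULL
  - order 9 (Charger): customer_id=3 -> matches Iris
All 9 rows appear; 2 have NULL customer.

SQL:
SELECT a.product, b.name AS customer
FROM orders a
LEFT JOIN customers b ON a.customer_id = b.id

Result:
product  | customer
---------+---------
Cable    | NULL    
Phone    | Leo     
Laptop   | Carol   
Stapler  | Pete    
Pen      | Leo     
Desk     | Iris    
Notebook | Iris    
Monitor  | NULL    
Charger  | Iris    


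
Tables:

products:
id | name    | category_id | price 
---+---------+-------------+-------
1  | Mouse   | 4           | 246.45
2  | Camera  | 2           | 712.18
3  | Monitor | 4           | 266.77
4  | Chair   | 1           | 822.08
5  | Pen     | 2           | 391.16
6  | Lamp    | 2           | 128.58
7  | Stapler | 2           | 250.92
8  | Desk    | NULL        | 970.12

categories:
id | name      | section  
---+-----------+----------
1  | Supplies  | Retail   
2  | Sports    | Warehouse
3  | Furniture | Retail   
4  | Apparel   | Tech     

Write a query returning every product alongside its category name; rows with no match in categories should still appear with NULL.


LEFT JOIN keeps every row from products (the left table); where category_id has no match in categories, the category columns become NULL. Walk through each product:
  - product 1 (Mouse): category_id=4 -> matches Apparel
  - product 2 (Camera): category_id=2 -> matches Sports
  - product 3 (Monitor): category_id=4 -> matches Apparel
  - product 4 (Chair): category_id=1 -> matches Supplies
  - product 5 (Pen): category_id=2 -> matches Sports
  - product 6 (Lamp): category_id=2 -> matches Sports
  - product 7 (Stapler): category_id=2 -> matches Sports
  - product 8 (Desk): category_id=NULL, no match -> kept with NULL
All 8 rows appear; 1 has NULL category.

SQL:
SELECT a.name, b.name AS category
FROM products a
LEFT JOIN categories b ON a.category_id = b.id

Result:
name    | category
--------+---------
Mouse   | Apparel 
Camera  | Sports  
Monitor | Apparel 
Chair   | Supplies
Pen     | Sports  
Lamp    | Sports  
Stapler | Sports  
Desk    | NULL    
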